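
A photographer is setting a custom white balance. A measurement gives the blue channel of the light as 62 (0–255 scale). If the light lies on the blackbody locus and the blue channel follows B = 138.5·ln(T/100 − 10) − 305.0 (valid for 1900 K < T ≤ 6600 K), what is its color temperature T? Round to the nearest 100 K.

ln(t − 10) = (62 + 305.0) / 138.5 = 2.6498.
t − 10 = e^2.6498 = 14.151, so t = 24.151.
T = 100·t = 2415 K → 2400 K to the nearest 100 K.

2400 K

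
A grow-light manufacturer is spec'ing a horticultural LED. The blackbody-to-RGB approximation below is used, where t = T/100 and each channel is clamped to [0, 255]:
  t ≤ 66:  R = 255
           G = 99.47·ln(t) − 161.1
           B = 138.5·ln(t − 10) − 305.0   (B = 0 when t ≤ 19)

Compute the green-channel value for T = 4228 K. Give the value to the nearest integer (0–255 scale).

t = 4228/100 = 42.28; the t ≤ 66 branch applies.
G = 99.47·ln 42.28 − 161.1 = 99.47·3.7443 − 161.1 = 211.347.
Rounded: 211.

211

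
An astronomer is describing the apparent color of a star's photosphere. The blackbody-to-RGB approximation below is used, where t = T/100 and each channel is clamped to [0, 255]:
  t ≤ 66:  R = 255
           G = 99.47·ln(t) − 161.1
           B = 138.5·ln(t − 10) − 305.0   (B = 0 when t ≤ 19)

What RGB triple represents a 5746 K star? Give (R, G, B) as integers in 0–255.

t = 5746/100 = 57.46; the t ≤ 66 branch applies.
R = 255 by definition for t ≤ 66.
G = 99.47·ln 57.46 − 161.1 = 99.47·4.0511 − 161.1 = 241.862.
B = 138.5·ln(57.46 − 10) − 305.0 = 138.5·ln 47.46 − 305.0 = 138.5·3.8599 − 305.0 = 229.594.
Rounded: (255, 242, 230).

(255, 242, 230)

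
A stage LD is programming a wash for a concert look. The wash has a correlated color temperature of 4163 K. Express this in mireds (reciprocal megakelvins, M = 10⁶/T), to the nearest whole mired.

M = 10⁶ / 4163 = 240.211 → 240 mireds.

240 mireds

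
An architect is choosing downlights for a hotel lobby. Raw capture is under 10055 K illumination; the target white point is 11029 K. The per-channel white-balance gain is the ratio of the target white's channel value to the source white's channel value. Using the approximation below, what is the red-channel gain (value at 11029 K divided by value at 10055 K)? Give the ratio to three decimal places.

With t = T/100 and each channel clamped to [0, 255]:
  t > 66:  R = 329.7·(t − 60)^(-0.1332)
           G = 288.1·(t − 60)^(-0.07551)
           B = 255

At 10055 K (t = 100.55):
  R = 329.7·(100.55 − 60)^(-0.1332) = 329.7·40.55^(-0.1332) = 329.7·0.61068 = 201.342.
At 11029 K (t = 110.29):
  R = 329.7·(110.29 − 60)^(-0.1332) = 329.7·50.29^(-0.1332) = 329.7·0.59342 = 195.651.
Gain = 195.651 / 201.342 = 0.9717 → 0.972.

0.972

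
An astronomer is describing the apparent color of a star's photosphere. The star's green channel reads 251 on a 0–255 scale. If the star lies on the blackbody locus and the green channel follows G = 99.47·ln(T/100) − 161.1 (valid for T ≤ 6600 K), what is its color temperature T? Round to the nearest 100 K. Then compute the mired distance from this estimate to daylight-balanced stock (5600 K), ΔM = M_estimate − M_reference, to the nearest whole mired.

-20 mireds

ln t = (251 + 161.1) / 99.47 = 4.1430.
t = e^4.1430 = 62.989.
T = 100·t = 6299 K → 6300 K to the nearest 100 K.
M_estimate = 10⁶/6300 = 158.73; M_reference = 10⁶/5600 = 178.57.
ΔM = 158.73 − 178.57 = -19.84 → -20 mireds.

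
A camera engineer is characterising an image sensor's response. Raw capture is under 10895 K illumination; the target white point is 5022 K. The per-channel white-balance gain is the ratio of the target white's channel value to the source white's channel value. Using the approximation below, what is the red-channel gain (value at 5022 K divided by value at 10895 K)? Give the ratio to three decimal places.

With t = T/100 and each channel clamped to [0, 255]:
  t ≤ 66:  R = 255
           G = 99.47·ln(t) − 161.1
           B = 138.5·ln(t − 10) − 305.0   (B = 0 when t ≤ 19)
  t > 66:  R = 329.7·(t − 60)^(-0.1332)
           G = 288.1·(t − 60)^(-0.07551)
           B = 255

At 10895 K (t = 108.95):
  R = 329.7·(108.95 − 60)^(-0.1332) = 329.7·48.95^(-0.1332) = 329.7·0.59556 = 196.356.
At 5022 K (t = 50.22):
  R = 255 by definition for t ≤ 66.
Gain = 255.000 / 196.356 = 1.2987 → 1.299.

1.299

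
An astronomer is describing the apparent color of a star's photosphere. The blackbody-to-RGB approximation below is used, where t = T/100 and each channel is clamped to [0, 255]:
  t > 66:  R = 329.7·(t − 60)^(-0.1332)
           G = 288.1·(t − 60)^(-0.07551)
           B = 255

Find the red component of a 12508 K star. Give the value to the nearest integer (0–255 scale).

189

t = 12508/100 = 125.08; the t > 66 branch applies.
R = 329.7·(125.08 − 60)^(-0.1332) = 329.7·65.08^(-0.1332) = 329.7·0.57339 = 189.046.
Rounded: 189.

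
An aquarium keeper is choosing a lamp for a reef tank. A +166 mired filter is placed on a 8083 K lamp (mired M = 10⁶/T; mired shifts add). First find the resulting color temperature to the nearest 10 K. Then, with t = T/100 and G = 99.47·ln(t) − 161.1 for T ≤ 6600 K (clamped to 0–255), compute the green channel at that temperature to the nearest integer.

191

M_in = 10⁶/8083 = 123.72; M_out = 123.72 + (+166) = 289.72.
T_out = 10⁶/289.72 = 3451.7 K → 3450 K; t = 34.5.
G = 99.47·ln 34.5 − 161.1 = 99.47·3.5410 − 161.1 = 191.119.
Rounded: 191.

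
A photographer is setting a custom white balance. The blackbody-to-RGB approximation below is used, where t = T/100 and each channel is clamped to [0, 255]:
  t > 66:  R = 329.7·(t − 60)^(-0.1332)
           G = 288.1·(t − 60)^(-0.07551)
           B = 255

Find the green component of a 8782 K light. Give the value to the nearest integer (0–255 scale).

t = 8782/100 = 87.82; the t > 66 branch applies.
G = 288.1·(87.82 − 60)^(-0.07551) = 288.1·27.82^(-0.07551) = 288.1·0.77792 = 224.120.
Rounded: 224.

224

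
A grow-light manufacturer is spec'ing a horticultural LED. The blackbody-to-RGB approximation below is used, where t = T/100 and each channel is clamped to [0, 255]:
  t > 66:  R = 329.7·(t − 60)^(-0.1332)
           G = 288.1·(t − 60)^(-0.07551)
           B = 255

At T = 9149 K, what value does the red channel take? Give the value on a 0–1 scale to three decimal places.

0.817

t = 9149/100 = 91.49; the t > 66 branch applies.
R = 329.7·(91.49 − 60)^(-0.1332) = 329.7·31.49^(-0.1332) = 329.7·0.63160 = 208.239.
On a 0–1 scale: 208.239/255 = 0.8166 → 0.817.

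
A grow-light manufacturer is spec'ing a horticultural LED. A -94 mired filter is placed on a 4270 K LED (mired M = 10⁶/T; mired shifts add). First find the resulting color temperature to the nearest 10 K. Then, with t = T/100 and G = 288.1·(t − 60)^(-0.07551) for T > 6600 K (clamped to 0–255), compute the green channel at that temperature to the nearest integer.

240

M_in = 10⁶/4270 = 234.19; M_out = 234.19 + (-94) = 140.19.
T_out = 10⁶/140.19 = 7133.1 K → 7130 K; t = 71.3.
G = 288.1·(71.3 − 60)^(-0.07551) = 288.1·11.3^(-0.07551) = 288.1·0.83269 = 239.897.
Rounded: 240.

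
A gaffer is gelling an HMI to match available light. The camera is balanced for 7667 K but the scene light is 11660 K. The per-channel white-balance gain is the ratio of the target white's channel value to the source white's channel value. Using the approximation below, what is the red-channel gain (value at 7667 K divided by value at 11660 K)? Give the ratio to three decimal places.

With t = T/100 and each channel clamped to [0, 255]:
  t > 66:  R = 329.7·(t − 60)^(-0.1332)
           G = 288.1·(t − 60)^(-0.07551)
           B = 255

At 11660 K (t = 116.6):
  R = 329.7·(116.6 − 60)^(-0.1332) = 329.7·56.6^(-0.1332) = 329.7·0.58415 = 192.594.
At 7667 K (t = 76.67):
  R = 329.7·(76.67 − 60)^(-0.1332) = 329.7·16.67^(-0.1332) = 329.7·0.68745 = 226.651.
Gain = 226.651 / 192.594 = 1.1768 → 1.177.

1.177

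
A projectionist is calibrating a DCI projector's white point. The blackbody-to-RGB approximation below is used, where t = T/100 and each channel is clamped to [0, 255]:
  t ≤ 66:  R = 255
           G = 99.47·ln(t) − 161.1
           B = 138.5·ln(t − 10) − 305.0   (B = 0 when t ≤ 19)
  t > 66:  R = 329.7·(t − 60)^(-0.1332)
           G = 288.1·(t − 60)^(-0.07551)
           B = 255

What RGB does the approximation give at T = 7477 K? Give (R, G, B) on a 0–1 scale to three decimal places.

t = 7477/100 = 74.77; the t > 66 branch applies.
R = 329.7·(74.77 − 60)^(-0.1332) = 329.7·14.77^(-0.1332) = 329.7·0.69862 = 230.334.
G = 288.1·(74.77 − 60)^(-0.07551) = 288.1·14.77^(-0.07551) = 288.1·0.81602 = 235.095.
B = 255 by definition for t > 66.
Dividing each by 255: (0.9033, 0.9219, 1.0000) → (0.903, 0.922, 1.000).

(0.903, 0.922, 1.000)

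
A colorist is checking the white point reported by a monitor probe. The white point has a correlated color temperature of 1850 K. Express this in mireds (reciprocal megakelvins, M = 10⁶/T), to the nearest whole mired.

M = 10⁶ / 1850 = 540.541 → 541 mireds.

541 mireds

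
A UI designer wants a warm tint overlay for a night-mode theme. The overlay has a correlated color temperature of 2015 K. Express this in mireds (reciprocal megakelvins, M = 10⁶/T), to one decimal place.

496.3 mireds

M = 10⁶ / 2015 = 496.278 → 496.3 mireds.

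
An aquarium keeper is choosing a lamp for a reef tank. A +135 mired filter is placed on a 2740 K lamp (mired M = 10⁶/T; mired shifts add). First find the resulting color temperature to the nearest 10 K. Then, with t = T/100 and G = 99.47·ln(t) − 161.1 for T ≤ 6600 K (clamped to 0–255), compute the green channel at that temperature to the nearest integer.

M_in = 10⁶/2740 = 364.96; M_out = 364.96 + (+135) = 499.96.
T_out = 10⁶/499.96 = 2000.1 K → 2000 K; t = 20.
G = 99.47·ln 20 − 161.1 = 99.47·2.9957 − 161.1 = 136.885.
Rounded: 137.

137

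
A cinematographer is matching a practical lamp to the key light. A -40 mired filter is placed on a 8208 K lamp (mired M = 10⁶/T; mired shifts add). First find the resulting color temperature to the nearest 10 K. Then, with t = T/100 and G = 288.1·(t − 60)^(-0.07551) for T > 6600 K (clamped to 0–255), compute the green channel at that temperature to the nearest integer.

211

M_in = 10⁶/8208 = 121.83; M_out = 121.83 + (-40) = 81.83.
T_out = 10⁶/81.83 = 12220.1 K → 12220 K; t = 122.2.
G = 288.1·(122.2 − 60)^(-0.07551) = 288.1·62.2^(-0.07551) = 288.1·0.73207 = 210.909.
Rounded: 211.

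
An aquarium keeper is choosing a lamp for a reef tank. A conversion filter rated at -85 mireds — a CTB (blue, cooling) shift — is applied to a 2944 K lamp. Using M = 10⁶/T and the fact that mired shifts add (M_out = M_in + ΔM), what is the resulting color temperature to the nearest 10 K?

3930 K

M_in = 10⁶/2944 = 339.67 mireds.
M_out = 339.67 + (-85) = 254.67 mireds.
T_out = 10⁶/254.67 = 3926.6 K → 3930 K.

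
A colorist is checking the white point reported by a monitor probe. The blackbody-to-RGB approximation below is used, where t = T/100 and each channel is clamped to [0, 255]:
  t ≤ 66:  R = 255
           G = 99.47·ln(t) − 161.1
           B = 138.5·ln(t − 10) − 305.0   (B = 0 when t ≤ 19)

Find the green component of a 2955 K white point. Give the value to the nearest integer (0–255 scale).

t = 2955/100 = 29.55; the t ≤ 66 branch applies.
G = 99.47·ln 29.55 − 161.1 = 99.47·3.3861 − 161.1 = 175.714.
Rounded: 176.

176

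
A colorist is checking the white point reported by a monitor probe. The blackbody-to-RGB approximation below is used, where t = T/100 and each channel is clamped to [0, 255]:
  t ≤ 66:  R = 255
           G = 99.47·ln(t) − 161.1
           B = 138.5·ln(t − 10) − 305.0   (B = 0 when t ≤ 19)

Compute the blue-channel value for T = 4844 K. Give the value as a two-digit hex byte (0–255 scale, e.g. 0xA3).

t = 4844/100 = 48.44; the t ≤ 66 branch applies.
B = 138.5·ln(48.44 − 10) − 305.0 = 138.5·ln 38.44 − 305.0 = 138.5·3.6491 − 305.0 = 200.400.
Rounded: 200; in hex, 0xC8.

0xC8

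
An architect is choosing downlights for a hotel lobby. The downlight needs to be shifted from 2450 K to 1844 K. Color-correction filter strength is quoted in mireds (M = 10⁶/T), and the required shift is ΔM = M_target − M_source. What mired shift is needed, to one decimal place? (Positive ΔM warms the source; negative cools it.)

+134.1 mireds

M_source = 10⁶/2450 = 408.163; M_target = 10⁶/1844 = 542.299.
ΔM = 542.299 − 408.163 = 134.136 → +134.1 mireds, a warming shift.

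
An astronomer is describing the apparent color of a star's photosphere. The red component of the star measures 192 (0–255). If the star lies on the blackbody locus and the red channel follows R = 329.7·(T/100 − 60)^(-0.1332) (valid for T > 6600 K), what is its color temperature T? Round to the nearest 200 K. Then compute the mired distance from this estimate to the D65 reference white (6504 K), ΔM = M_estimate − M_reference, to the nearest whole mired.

-69 mireds

(t − 60)^(-0.1332) = 192/329.7 = 0.58235.
t − 60 = 0.58235^(1/-0.1332) = 0.58235^(-7.508) = 57.929, so t = 117.929.
T = 100·t = 11793 K → 11800 K to the nearest 200 K.
M_estimate = 10⁶/11800 = 84.75; M_reference = 10⁶/6504 = 153.75.
ΔM = 84.75 − 153.75 = -69.01 → -69 mireds.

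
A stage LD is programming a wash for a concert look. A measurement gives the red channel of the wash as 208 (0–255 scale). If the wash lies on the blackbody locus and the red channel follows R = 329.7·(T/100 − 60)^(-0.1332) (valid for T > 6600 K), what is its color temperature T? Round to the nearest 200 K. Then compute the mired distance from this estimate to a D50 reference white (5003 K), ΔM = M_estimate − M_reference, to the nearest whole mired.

(t − 60)^(-0.1332) = 208/329.7 = 0.63088.
t − 60 = 0.63088^(1/-0.1332) = 0.63088^(-7.508) = 31.763, so t = 91.763.
T = 100·t = 9176 K → 9200 K to the nearest 200 K.
M_estimate = 10⁶/9200 = 108.70; M_reference = 10⁶/5003 = 199.88.
ΔM = 108.70 − 199.88 = -91.18 → -91 mireds.

-91 mireds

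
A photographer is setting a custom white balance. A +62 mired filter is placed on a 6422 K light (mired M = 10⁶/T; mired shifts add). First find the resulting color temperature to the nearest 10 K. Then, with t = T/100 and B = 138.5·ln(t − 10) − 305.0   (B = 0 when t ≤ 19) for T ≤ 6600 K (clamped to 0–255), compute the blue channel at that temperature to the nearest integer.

191

M_in = 10⁶/6422 = 155.71; M_out = 155.71 + (+62) = 217.71.
T_out = 10⁶/217.71 = 4593.2 K → 4590 K; t = 45.9.
B = 138.5·ln(45.9 − 10) − 305.0 = 138.5·ln 35.9 − 305.0 = 138.5·3.5807 − 305.0 = 190.932.
Rounded: 191.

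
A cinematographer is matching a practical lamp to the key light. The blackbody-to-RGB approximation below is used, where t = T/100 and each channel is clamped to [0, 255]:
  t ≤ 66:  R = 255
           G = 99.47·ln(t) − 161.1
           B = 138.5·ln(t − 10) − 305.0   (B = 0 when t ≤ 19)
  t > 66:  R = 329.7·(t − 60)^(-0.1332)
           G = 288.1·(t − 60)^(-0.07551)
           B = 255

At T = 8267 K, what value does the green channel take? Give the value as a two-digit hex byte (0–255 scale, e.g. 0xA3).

t = 8267/100 = 82.67; the t > 66 branch applies.
G = 288.1·(82.67 − 60)^(-0.07551) = 288.1·22.67^(-0.07551) = 288.1·0.79004 = 227.611.
Rounded: 228; in hex, 0xE4.

0xE4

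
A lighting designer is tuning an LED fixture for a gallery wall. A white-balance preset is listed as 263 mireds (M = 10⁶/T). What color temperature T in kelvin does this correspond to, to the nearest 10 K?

T = 10⁶ / 263 = 3802.28 K → 3800 K.

3800 K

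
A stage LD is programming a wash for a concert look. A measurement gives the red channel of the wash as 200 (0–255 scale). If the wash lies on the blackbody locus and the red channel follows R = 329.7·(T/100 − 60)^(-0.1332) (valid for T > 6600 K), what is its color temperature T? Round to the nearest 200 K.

10200 K

(t − 60)^(-0.1332) = 200/329.7 = 0.60661.
t − 60 = 0.60661^(1/-0.1332) = 0.60661^(-7.508) = 42.638, so t = 102.638.
T = 100·t = 10264 K → 10200 K to the nearest 200 K.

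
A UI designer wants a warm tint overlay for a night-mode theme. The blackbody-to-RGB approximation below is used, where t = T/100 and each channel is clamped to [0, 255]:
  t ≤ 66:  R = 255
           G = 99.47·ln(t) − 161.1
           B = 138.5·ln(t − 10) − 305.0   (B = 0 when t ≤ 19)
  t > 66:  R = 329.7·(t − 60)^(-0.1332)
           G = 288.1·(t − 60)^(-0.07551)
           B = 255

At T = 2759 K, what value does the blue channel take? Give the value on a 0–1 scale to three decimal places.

0.361

t = 2759/100 = 27.59; the t ≤ 66 branch applies.
B = 138.5·ln(27.59 − 10) − 305.0 = 138.5·ln 17.59 − 305.0 = 138.5·2.8673 − 305.0 = 92.125.
On a 0–1 scale: 92.125/255 = 0.3613 → 0.361.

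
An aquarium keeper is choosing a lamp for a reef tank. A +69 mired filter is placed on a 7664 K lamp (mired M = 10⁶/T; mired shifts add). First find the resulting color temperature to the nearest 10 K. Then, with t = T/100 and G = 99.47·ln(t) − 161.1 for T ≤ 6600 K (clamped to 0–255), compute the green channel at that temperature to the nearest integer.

M_in = 10⁶/7664 = 130.48; M_out = 130.48 + (+69) = 199.48.
T_out = 10⁶/199.48 = 5013.0 K → 5010 K; t = 50.1.
G = 99.47·ln 50.1 − 161.1 = 99.47·3.9140 − 161.1 = 228.228.
Rounded: 228.

228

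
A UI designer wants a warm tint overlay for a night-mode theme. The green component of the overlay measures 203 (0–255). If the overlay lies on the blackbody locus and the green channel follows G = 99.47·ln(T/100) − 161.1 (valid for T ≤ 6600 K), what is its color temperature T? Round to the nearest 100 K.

ln t = (203 + 161.1) / 99.47 = 3.6604.
t = e^3.6604 = 38.877.
T = 100·t = 3888 K → 3900 K to the nearest 100 K.

3900 K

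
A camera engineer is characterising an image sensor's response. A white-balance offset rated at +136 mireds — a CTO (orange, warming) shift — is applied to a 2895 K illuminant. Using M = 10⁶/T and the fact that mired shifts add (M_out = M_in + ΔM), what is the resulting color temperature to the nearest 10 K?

2080 K

M_in = 10⁶/2895 = 345.42 mireds.
M_out = 345.42 + (+136) = 481.42 mireds.
T_out = 10⁶/481.42 = 2077.2 K → 2080 K.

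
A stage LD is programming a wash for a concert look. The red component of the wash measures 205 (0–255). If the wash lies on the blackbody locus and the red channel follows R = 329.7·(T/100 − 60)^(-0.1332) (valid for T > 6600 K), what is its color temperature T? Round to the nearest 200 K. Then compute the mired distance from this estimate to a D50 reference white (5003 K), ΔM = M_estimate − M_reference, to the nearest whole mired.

(t − 60)^(-0.1332) = 205/329.7 = 0.62178.
t − 60 = 0.62178^(1/-0.1332) = 0.62178^(-7.508) = 35.423, so t = 95.423.
T = 100·t = 9542 K → 9600 K to the nearest 200 K.
M_estimate = 10⁶/9600 = 104.17; M_reference = 10⁶/5003 = 199.88.
ΔM = 104.17 − 199.88 = -95.71 → -96 mireds.

-96 mireds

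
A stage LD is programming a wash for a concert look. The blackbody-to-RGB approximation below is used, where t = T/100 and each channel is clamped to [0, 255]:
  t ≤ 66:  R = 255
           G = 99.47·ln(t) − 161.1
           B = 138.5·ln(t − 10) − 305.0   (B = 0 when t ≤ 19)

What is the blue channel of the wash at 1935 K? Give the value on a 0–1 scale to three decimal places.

t = 1935/100 = 19.35; the t ≤ 66 branch applies.
B = 138.5·ln(19.35 − 10) − 305.0 = 138.5·ln 9.35 − 305.0 = 138.5·2.2354 − 305.0 = 4.600.
On a 0–1 scale: 4.600/255 = 0.0180 → 0.018.

0.018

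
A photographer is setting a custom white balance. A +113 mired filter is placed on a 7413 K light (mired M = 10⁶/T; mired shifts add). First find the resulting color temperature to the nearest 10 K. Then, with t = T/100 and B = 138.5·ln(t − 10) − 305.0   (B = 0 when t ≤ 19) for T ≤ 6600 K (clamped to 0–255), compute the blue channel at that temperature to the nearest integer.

M_in = 10⁶/7413 = 134.90; M_out = 134.90 + (+113) = 247.90.
T_out = 10⁶/247.90 = 4033.9 K → 4030 K; t = 40.3.
B = 138.5·ln(40.3 − 10) − 305.0 = 138.5·ln 30.3 − 305.0 = 138.5·3.4111 − 305.0 = 167.444.
Rounded: 167.

167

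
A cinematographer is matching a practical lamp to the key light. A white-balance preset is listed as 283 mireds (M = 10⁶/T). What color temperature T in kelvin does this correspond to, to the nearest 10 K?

3530 K

T = 10⁶ / 283 = 3533.57 K → 3530 K.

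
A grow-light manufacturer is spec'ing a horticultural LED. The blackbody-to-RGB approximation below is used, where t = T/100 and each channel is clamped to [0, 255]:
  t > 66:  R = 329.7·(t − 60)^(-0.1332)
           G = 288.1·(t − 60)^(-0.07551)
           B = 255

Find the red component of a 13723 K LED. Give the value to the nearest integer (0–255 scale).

t = 13723/100 = 137.23; the t > 66 branch applies.
R = 329.7·(137.23 − 60)^(-0.1332) = 329.7·77.23^(-0.1332) = 329.7·0.56046 = 184.785.
Rounded: 185.

185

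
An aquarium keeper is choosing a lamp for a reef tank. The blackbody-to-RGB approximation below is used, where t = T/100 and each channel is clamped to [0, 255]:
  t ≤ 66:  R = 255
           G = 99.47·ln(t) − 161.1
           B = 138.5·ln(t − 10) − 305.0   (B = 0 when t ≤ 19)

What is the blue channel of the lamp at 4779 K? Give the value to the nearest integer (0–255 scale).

198

t = 4779/100 = 47.79; the t ≤ 66 branch applies.
B = 138.5·ln(47.79 − 10) − 305.0 = 138.5·ln 37.79 − 305.0 = 138.5·3.6320 − 305.0 = 198.038.
Rounded: 198.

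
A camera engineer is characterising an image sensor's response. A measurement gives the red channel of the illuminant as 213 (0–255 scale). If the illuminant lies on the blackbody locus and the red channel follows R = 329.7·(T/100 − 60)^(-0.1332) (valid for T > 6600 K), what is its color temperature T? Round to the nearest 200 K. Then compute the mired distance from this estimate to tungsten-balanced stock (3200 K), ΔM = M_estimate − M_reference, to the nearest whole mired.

-196 mireds

(t − 60)^(-0.1332) = 213/329.7 = 0.64604.
t − 60 = 0.64604^(1/-0.1332) = 0.64604^(-7.508) = 26.575, so t = 86.575.
T = 100·t = 8657 K → 8600 K to the nearest 200 K.
M_estimate = 10⁶/8600 = 116.28; M_reference = 10⁶/3200 = 312.50.
ΔM = 116.28 − 312.50 = -196.22 → -196 mireds.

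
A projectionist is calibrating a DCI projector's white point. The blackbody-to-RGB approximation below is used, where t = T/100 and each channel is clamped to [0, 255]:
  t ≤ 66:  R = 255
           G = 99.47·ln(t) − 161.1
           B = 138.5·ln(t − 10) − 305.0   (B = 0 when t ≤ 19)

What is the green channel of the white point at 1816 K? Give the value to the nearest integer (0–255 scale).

127

t = 1816/100 = 18.16; the t ≤ 66 branch applies.
G = 99.47·ln 18.16 − 161.1 = 99.47·2.8992 − 161.1 = 127.286.
Rounded: 127.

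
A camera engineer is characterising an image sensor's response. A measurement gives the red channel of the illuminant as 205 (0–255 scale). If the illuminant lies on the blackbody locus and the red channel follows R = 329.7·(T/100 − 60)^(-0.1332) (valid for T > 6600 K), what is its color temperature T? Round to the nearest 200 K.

(t − 60)^(-0.1332) = 205/329.7 = 0.62178.
t − 60 = 0.62178^(1/-0.1332) = 0.62178^(-7.508) = 35.423, so t = 95.423.
T = 100·t = 9542 K → 9600 K to the nearest 200 K.

9600 K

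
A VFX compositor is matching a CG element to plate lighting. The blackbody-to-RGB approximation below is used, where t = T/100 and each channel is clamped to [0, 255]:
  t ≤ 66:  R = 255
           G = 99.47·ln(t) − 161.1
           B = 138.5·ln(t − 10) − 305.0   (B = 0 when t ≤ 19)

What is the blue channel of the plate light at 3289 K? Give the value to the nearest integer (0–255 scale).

129

t = 3289/100 = 32.89; the t ≤ 66 branch applies.
B = 138.5·ln(32.89 − 10) − 305.0 = 138.5·ln 22.89 − 305.0 = 138.5·3.1307 − 305.0 = 128.602.
Rounded: 129.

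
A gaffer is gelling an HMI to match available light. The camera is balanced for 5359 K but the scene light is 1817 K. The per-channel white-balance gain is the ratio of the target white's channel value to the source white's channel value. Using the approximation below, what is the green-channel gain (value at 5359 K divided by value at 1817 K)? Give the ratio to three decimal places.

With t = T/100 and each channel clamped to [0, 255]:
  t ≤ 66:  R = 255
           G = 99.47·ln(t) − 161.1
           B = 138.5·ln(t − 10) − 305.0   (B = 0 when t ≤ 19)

1.845

At 1817 K (t = 18.17):
  G = 99.47·ln 18.17 − 161.1 = 99.47·2.8998 − 161.1 = 127.340.
At 5359 K (t = 53.59):
  G = 99.47·ln 53.59 − 161.1 = 99.47·3.9814 − 161.1 = 234.926.
Gain = 234.926 / 127.340 = 1.8449 → 1.845.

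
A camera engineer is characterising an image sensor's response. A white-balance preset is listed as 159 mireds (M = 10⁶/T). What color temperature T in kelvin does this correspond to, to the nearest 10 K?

T = 10⁶ / 159 = 6289.31 K → 6290 K.

6290 K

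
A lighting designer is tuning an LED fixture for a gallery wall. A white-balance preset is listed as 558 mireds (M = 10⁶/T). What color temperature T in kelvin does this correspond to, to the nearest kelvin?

T = 10⁶ / 558 = 1792.11 K → 1792 K.

1792 K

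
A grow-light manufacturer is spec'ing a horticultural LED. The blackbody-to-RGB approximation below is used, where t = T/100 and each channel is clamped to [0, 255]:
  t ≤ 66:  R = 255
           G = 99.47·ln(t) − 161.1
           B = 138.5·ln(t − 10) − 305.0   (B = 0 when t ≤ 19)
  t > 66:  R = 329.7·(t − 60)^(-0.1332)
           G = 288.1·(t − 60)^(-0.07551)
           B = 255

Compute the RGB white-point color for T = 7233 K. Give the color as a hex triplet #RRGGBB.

t = 7233/100 = 72.33; the t > 66 branch applies.
R = 329.7·(72.33 − 60)^(-0.1332) = 329.7·12.33^(-0.1332) = 329.7·0.71562 = 235.941.
G = 288.1·(72.33 − 60)^(-0.07551) = 288.1·12.33^(-0.07551) = 288.1·0.82722 = 238.322.
B = 255 by definition for t > 66.
Rounded: (236, 238, 255).
In hex: #ECEEFF.

#ECEEFF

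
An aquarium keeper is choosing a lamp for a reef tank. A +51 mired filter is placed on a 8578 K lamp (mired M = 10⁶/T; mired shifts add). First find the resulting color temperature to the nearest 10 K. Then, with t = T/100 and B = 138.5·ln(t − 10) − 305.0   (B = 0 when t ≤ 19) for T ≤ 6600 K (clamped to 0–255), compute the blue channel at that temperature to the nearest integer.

M_in = 10⁶/8578 = 116.58; M_out = 116.58 + (+51) = 167.58.
T_out = 10⁶/167.58 = 5967.4 K → 5970 K; t = 59.7.
B = 138.5·ln(59.7 − 10) − 305.0 = 138.5·ln 49.7 − 305.0 = 138.5·3.9060 − 305.0 = 235.982.
Rounded: 236.

236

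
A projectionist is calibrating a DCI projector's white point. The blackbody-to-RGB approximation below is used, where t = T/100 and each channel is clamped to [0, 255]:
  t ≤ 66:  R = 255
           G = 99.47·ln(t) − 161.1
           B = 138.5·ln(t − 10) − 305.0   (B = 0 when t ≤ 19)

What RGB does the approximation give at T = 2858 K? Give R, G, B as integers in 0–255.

t = 2858/100 = 28.58; the t ≤ 66 branch applies.
R = 255 by definition for t ≤ 66.
G = 99.47·ln 28.58 − 161.1 = 99.47·3.3527 − 161.1 = 172.394.
B = 138.5·ln(28.58 − 10) − 305.0 = 138.5·ln 18.58 − 305.0 = 138.5·2.9221 − 305.0 = 99.709.
Rounded: (255, 172, 100).

R=255, G=172, B=100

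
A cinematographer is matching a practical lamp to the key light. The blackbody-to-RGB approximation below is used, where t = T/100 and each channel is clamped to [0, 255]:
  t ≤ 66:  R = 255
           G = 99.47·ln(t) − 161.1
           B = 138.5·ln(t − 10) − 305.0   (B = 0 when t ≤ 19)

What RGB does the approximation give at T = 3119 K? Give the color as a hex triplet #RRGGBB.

#FFB576

t = 3119/100 = 31.19; the t ≤ 66 branch applies.
R = 255 by definition for t ≤ 66.
G = 99.47·ln 31.19 − 161.1 = 99.47·3.4401 − 161.1 = 181.087.
B = 138.5·ln(31.19 − 10) − 305.0 = 138.5·ln 21.19 − 305.0 = 138.5·3.0535 − 305.0 = 117.914.
Rounded: (255, 181, 118).
In hex: #FFB576.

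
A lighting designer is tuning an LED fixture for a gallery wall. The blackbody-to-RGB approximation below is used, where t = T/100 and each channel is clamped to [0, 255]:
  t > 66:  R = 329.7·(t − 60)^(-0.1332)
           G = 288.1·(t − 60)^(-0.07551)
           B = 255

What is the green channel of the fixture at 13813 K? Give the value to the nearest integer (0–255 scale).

t = 13813/100 = 138.13; the t > 66 branch applies.
G = 288.1·(138.13 − 60)^(-0.07551) = 288.1·78.13^(-0.07551) = 288.1·0.71957 = 207.308.
Rounded: 207.

207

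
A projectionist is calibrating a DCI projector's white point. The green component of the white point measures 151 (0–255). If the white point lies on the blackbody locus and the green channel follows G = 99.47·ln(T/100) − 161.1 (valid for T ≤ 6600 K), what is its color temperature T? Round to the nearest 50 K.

ln t = (151 + 161.1) / 99.47 = 3.1376.
t = e^3.1376 = 23.049.
T = 100·t = 2305 K → 2300 K to the nearest 50 K.

2300 K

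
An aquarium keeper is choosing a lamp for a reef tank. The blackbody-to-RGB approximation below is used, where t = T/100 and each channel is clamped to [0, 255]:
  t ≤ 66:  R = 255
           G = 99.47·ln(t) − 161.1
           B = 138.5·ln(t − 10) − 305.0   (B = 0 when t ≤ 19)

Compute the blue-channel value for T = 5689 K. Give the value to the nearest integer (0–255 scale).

t = 5689/100 = 56.89; the t ≤ 66 branch applies.
B = 138.5·ln(56.89 − 10) − 305.0 = 138.5·ln 46.89 − 305.0 = 138.5·3.8478 − 305.0 = 227.921.
Rounded: 228.

228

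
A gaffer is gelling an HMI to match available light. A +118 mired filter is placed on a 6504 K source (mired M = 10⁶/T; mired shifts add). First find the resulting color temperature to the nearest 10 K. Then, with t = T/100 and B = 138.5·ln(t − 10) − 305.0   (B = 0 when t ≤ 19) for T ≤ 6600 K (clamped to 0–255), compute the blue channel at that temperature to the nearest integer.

150

M_in = 10⁶/6504 = 153.75; M_out = 153.75 + (+118) = 271.75.
T_out = 10⁶/271.75 = 3679.8 K → 3680 K; t = 36.8.
B = 138.5·ln(36.8 − 10) − 305.0 = 138.5·ln 26.8 − 305.0 = 138.5·3.2884 − 305.0 = 150.444.
Rounded: 150.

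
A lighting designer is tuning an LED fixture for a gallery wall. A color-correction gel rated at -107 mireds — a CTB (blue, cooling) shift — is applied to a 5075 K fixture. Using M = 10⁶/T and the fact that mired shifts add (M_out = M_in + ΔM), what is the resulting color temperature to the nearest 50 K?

M_in = 10⁶/5075 = 197.04 mireds.
M_out = 197.04 + (-107) = 90.04 mireds.
T_out = 10⁶/90.04 = 11105.6 K → 11100 K.

11100 K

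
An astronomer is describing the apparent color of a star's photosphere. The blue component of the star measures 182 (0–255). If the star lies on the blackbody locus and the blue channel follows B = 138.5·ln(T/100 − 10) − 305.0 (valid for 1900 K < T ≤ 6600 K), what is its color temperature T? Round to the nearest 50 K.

ln(t − 10) = (182 + 305.0) / 138.5 = 3.5162.
t − 10 = e^3.5162 = 33.658, so t = 43.658.
T = 100·t = 4366 K → 4350 K to the nearest 50 K.

4350 K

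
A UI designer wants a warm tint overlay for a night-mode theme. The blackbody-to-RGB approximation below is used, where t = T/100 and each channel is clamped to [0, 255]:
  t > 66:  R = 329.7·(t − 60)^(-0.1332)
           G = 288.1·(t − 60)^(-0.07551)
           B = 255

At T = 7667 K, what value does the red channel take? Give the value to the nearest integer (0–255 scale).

227

t = 7667/100 = 76.67; the t > 66 branch applies.
R = 329.7·(76.67 − 60)^(-0.1332) = 329.7·16.67^(-0.1332) = 329.7·0.68745 = 226.651.
Rounded: 227.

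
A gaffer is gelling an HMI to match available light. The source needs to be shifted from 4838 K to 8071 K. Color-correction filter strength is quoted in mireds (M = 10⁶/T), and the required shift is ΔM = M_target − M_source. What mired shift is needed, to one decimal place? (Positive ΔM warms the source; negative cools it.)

M_source = 10⁶/4838 = 206.697; M_target = 10⁶/8071 = 123.900.
ΔM = 123.900 − 206.697 = -82.797 → -82.8 mireds, a cooling shift.

-82.8 mireds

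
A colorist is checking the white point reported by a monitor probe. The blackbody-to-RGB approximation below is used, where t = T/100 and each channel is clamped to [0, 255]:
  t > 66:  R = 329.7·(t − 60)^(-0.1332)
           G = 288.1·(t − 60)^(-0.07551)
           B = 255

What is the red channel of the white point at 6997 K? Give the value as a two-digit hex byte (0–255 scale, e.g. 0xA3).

t = 6997/100 = 69.97; the t > 66 branch applies.
R = 329.7·(69.97 − 60)^(-0.1332) = 329.7·9.97^(-0.1332) = 329.7·0.73616 = 242.713.
Rounded: 243; in hex, 0xF3.

0xF3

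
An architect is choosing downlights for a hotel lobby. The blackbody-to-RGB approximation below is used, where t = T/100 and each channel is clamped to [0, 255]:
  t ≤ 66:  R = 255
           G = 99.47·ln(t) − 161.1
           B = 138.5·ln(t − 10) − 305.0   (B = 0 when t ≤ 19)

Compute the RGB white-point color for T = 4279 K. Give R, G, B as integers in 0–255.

R=255, G=213, B=178

t = 4279/100 = 42.79; the t ≤ 66 branch applies.
R = 255 by definition for t ≤ 66.
G = 99.47·ln 42.79 − 161.1 = 99.47·3.7563 − 161.1 = 212.540.
B = 138.5·ln(42.79 − 10) − 305.0 = 138.5·ln 32.79 − 305.0 = 138.5·3.4901 − 305.0 = 178.382.
Rounded: (255, 213, 178).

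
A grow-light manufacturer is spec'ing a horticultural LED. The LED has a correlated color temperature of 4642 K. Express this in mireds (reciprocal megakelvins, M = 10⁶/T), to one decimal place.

M = 10⁶ / 4642 = 215.424 → 215.4 mireds.

215.4 mireds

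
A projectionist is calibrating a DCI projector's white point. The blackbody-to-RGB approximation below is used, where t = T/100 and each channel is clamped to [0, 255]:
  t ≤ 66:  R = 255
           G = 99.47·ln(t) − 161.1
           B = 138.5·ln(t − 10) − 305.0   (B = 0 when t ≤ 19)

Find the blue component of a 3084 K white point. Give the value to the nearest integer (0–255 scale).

116

t = 3084/100 = 30.84; the t ≤ 66 branch applies.
B = 138.5·ln(30.84 − 10) − 305.0 = 138.5·ln 20.84 − 305.0 = 138.5·3.0369 − 305.0 = 115.607.
Rounded: 116.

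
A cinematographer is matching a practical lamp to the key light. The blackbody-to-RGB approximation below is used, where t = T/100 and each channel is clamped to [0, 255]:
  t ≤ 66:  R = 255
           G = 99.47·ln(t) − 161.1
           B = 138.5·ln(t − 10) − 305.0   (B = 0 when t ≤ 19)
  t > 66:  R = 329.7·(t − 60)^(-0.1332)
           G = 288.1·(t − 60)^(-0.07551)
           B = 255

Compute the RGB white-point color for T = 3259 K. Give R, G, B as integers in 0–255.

t = 3259/100 = 32.59; the t ≤ 66 branch applies.
R = 255 by definition for t ≤ 66.
G = 99.47·ln 32.59 − 161.1 = 99.47·3.4840 − 161.1 = 185.454.
B = 138.5·ln(32.59 − 10) − 305.0 = 138.5·ln 22.59 − 305.0 = 138.5·3.1175 − 305.0 = 126.775.
Rounded: (255, 185, 127).

R=255, G=185, B=127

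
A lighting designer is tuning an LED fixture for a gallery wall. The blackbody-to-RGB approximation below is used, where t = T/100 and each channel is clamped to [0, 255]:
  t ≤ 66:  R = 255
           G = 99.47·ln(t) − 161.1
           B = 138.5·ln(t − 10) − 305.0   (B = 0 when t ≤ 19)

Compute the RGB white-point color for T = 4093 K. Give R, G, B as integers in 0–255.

R=255, G=208, B=170

t = 4093/100 = 40.93; the t ≤ 66 branch applies.
R = 255 by definition for t ≤ 66.
G = 99.47·ln 40.93 − 161.1 = 99.47·3.7119 − 161.1 = 208.119.
B = 138.5·ln(40.93 − 10) − 305.0 = 138.5·ln 30.93 − 305.0 = 138.5·3.4317 − 305.0 = 170.294.
Rounded: (255, 208, 170).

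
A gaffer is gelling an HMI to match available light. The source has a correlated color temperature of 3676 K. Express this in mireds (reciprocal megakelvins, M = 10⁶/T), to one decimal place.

M = 10⁶ / 3676 = 272.035 → 272.0 mireds.

272.0 mireds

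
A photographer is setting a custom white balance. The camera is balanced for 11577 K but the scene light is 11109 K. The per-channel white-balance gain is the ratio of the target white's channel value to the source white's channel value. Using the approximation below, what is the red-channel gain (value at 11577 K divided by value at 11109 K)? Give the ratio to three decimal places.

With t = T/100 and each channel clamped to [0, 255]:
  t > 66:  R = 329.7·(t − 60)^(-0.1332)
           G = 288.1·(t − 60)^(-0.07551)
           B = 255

0.988

At 11109 K (t = 111.09):
  R = 329.7·(111.09 − 60)^(-0.1332) = 329.7·51.09^(-0.1332) = 329.7·0.59217 = 195.240.
At 11577 K (t = 115.77):
  R = 329.7·(115.77 − 60)^(-0.1332) = 329.7·55.77^(-0.1332) = 329.7·0.58530 = 192.974.
Gain = 192.974 / 195.240 = 0.9884 → 0.988.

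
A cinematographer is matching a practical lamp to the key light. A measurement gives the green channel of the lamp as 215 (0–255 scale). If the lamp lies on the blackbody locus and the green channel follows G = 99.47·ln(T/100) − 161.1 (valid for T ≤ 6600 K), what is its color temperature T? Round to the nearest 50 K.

ln t = (215 + 161.1) / 99.47 = 3.7810.
t = e^3.7810 = 43.862.
T = 100·t = 4386 K → 4400 K to the nearest 50 K.

4400 K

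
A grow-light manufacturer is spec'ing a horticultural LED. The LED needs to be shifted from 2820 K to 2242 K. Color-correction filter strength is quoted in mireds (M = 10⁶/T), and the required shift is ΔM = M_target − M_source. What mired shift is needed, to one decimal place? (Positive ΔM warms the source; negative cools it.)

+91.4 mireds

M_source = 10⁶/2820 = 354.610; M_target = 10⁶/2242 = 446.030.
ΔM = 446.030 − 354.610 = 91.420 → +91.4 mireds, a warming shift.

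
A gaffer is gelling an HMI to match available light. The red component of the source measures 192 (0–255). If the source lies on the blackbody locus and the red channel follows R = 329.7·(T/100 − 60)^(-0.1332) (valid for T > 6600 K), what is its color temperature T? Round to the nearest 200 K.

11800 K

(t − 60)^(-0.1332) = 192/329.7 = 0.58235.
t − 60 = 0.58235^(1/-0.1332) = 0.58235^(-7.508) = 57.929, so t = 117.929.
T = 100·t = 11793 K → 11800 K to the nearest 200 K.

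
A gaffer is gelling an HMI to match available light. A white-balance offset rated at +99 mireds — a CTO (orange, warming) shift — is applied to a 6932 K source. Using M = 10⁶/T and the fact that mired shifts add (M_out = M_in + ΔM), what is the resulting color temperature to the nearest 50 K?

4100 K

M_in = 10⁶/6932 = 144.26 mireds.
M_out = 144.26 + (+99) = 243.26 mireds.
T_out = 10⁶/243.26 = 4110.9 K → 4100 K.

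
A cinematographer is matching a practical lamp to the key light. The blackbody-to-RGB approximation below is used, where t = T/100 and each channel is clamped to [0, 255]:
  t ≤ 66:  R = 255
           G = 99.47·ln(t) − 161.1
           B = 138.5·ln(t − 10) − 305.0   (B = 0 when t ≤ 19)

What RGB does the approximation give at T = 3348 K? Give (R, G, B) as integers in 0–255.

t = 3348/100 = 33.48; the t ≤ 66 branch applies.
R = 255 by definition for t ≤ 66.
G = 99.47·ln 33.48 − 161.1 = 99.47·3.5109 − 161.1 = 188.134.
B = 138.5·ln(33.48 − 10) − 305.0 = 138.5·ln 23.48 − 305.0 = 138.5·3.1561 − 305.0 = 132.127.
Rounded: (255, 188, 132).

(255, 188, 132)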